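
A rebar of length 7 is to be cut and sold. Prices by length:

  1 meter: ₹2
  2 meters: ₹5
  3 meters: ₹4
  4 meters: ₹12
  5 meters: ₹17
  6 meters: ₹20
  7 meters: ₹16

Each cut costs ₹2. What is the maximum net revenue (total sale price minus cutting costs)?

20

Let r[k] be the best obtainable value from length k. For each k, try every first piece i and keep the best of price[i] + r[k−i] minus the 2 cut fee when i<k.
r[1] = 2
r[2] = max(2+2-2, 5+0) = 5
r[3] = max(2+5-2, 5+2-2, 4+0) = 5
r[4] = max(2+5-2, 5+5-2, 4+2-2, 12+0) = 12
r[5] = max(2+12-2, 5+5-2, 4+5-2, 12+2-2, 17+0) = 17
r[6] = max(2+17-2, 5+12-2, 4+5-2, 12+5-2, 17+2-2, 20+0) = 20
r[7] = max(2+20-2, 5+17-2, 4+12-2, …, 20+2-2, 16+0) = 20
One optimal plan: pieces 6 + 1 (1 cut) → ₹22 − ₹2 = ₹20.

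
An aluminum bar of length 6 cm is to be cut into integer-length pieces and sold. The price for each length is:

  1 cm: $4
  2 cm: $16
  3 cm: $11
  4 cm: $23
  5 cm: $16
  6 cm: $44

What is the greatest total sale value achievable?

48

Let v[k] be the best obtainable value from length k. For each k, try every first piece i and keep the best of price[i] + v[k−i].
v[1] = 4
v[2] = max(4+4, 16+0) = 16
v[3] = max(4+16, 16+4, 11+0) = 20
v[4] = max(4+20, 16+16, 11+4, 23+0) = 32
v[5] = max(4+32, 16+20, 11+16, 23+4, 16+0) = 36
v[6] = max(4+36, 16+32, 11+20, 23+16, 16+4, 44+0) = 48
One optimal cutting: 2 + 2 + 2 → $16 + $16 + $16 = $48.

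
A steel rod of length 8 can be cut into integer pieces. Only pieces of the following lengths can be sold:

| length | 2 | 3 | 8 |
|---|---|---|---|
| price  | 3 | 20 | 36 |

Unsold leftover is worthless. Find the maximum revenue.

Let r[k] be the best obtainable value from length k. For each k, try every first piece i and keep the best of price[i] + r[k−i].
r[1] = 0
r[2] = 3
r[3] = 20
r[4] = 20
r[5] = 23  (first piece 2, then r[3]=20)
r[6] = 40  (first piece 3, then r[3]=20)
r[7] = 40
r[8] = 43  (first piece 2, then r[6]=40)
One optimal cutting: 3 + 3 + 2 → $43.

43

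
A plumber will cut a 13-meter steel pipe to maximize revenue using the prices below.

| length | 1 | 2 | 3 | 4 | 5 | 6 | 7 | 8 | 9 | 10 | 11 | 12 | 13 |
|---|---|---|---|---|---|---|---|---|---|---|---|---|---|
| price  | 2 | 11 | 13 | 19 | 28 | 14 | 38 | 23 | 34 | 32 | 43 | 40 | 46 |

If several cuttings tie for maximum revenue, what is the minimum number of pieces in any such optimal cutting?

Build r[k] bottom-up: r[k] = max over allowed piece i of (p[i] + r[k−i]).
r[1] = 2
r[2] = max(2+2, 11+0) = 11
r[3] = max(2+11, 11+2, 13+0) = 13
r[4] = max(2+13, 11+11, 13+2, 19+0) = 22
r[5] = max(2+22, 11+13, 13+11, 19+2, 28+0) = 28
r[6] = max(2+28, 11+22, 13+13, 19+11, 28+2, 14+0) = 33
r[7] = max(2+33, 11+28, 13+22, …, 14+2, 38+0) = 39
r[8] = max(2+39, 11+33, 13+28, …, 38+2, 23+0) = 44
r[9] = max(2+44, 11+39, 13+33, …, 23+2, 34+0) = 50
r[10] = max(2+50, 11+44, 13+39, …, 34+2, 32+0) = 56
r[11] = max(2+56, 11+50, 13+44, …, 32+2, 43+0) = 61
r[12] = max(2+61, 11+56, 13+50, …, 43+2, 40+0) = 67
r[13] = max(2+67, 11+61, 13+56, …, 40+2, 46+0) = 72
Maximum revenue is $72.
Now minimize piece count subject to staying optimal: for each k, pieces[k] = 1 + min over i with p[i]+r[k−i]=r[k] of pieces[k−i].
pieces[10] = 2
pieces[11] = 4
pieces[12] = 3
pieces[13] = 5

5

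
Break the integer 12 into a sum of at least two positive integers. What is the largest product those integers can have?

Define f[k] = max over 1≤i<k of i · max(k−i, f[k−i]); the inner max lets the remainder stay uncut if that's better.
f[2] = 1*max(1,0) = 1*1 = 1
f[3] = max(1*2, 2*1) = 2
f[4] = max(1*3, 2*2, 3*1) = 4
f[5] = max(1*4, 2*3, 3*2, 4*1) = 6
f[6] = max(1*6, 2*4, 3*3, 4*2, 5*1) = 9
f[7] = max(1*9, 2*6, 3*4, 4*3, 5*2, 6*1) = 12
f[8] = max(1*12, 2*9, 3*6, …, 6*2, 7*1) = 18
f[9] = max(1*18, 2*12, 3*9, …, 7*2, 8*1) = 27
f[10] = max(1*27, 2*18, 3*12, …, 8*2, 9*1) = 36
f[11] = max(1*36, 2*27, 3*18, …, 9*2, 10*1) = 54
f[12] = max(1*54, 2*36, 3*27, …, 10*2, 11*1) = 81
One optimal split: 3 + 3 + 3 + 3; product 3*3*3*3 = 81.

81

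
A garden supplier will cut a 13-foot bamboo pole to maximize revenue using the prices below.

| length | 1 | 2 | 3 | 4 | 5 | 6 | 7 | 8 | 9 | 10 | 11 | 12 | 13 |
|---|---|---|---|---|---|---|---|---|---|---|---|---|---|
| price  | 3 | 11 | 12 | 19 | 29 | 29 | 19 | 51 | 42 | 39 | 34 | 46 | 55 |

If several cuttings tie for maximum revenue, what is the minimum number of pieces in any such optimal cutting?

Consider every possible first cut. r[k] is the best of p[i]+r[k−i] over all sellable i≤k.
r[1] = 3
r[2] = 11
r[3] = 14  (first piece 1, then r[2]=11)
r[4] = 22  (first piece 2, then r[2]=11)
r[5] = 29
r[6] = 33  (first piece 2, then r[4]=22)
r[7] = 40  (first piece 2, then r[5]=29)
r[8] = 51
r[9] = 54  (first piece 1, then r[8]=51)
r[10] = 62  (first piece 2, then r[8]=51)
r[11] = 65  (first piece 1, then r[10]=62)
r[12] = 73  (first piece 2, then r[10]=62)
r[13] = 80  (first piece 5, then r[8]=51)
Maximum revenue is $80.
Now minimize piece count subject to staying optimal: for each k, pieces[k] = 1 + min over i with p[i]+r[k−i]=r[k] of pieces[k−i].
pieces[10] = 2
pieces[11] = 3
pieces[12] = 3
pieces[13] = 2

2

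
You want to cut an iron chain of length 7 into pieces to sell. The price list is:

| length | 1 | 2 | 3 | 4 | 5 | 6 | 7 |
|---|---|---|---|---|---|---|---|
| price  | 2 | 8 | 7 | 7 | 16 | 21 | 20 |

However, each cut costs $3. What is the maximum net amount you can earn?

Let v[k] be the best obtainable value from length k. For each k, try every first piece i and keep the best of price[i] + v[k−i] minus the 3 cut fee when i<k.
v[1] = 2
v[2] = 8
v[3] = 7  (first piece 1, then v[2]=8)
v[4] = 13  (first piece 2, then v[2]=8)
v[5] = 16
v[6] = 21
v[7] = 21  (first piece 2, then v[5]=16)
One optimal plan: pieces 5 + 2 (1 cut) → $24 − $3 = $21.

21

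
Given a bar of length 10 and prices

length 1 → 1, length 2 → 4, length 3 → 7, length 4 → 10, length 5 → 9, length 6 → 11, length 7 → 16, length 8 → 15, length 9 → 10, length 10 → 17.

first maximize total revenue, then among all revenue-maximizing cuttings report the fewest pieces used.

Consider every possible first cut. r[k] is the best of p[i]+r[k−i] over all sellable i≤k.
r[1] = 1
r[2] = 4
r[3] = 7
r[4] = 10
r[5] = 11  (first piece 1, then r[4]=10)
r[6] = 14  (first piece 2, then r[4]=10)
r[7] = 17  (first piece 3, then r[4]=10)
r[8] = 20  (first piece 4, then r[4]=10)
r[9] = 21  (first piece 1, then r[8]=20)
r[10] = 24  (first piece 2, then r[8]=20)
Maximum revenue is 24.
Now minimize piece count subject to staying optimal: for each k, pieces[k] = 1 + min over i with p[i]+r[k−i]=r[k] of pieces[k−i].
pieces[7] = 2
pieces[8] = 2
pieces[9] = 3
pieces[10] = 3

3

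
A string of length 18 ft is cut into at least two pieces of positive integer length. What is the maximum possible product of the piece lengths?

729

Define m[k] = max over 1≤i<k of i · max(k−i, m[k−i]); the inner max lets the remainder stay uncut if that's better.
Small cases: m[2]=1, m[3]=2, m[4]=4, m[5]=6, m[6]=9, m[7]=12, m[8]=18, m[9]=27, m[10]=36, m[11]=54, m[12]=81.
m[13] = 2·max(11,54) = 2·54 = 108
m[14] = 2·max(12,81) = 2·81 = 162
m[15] = 3·max(12,81) = 3·81 = 243
m[16] = 2·max(14,162) = 2·162 = 324
m[17] = 2·max(15,243) = 2·243 = 486
m[18] = 3·max(15,243) = 3·243 = 729
One optimal split: 3 + 3 + 3 + 3 + 3 + 3; product 3·3·3·3·3·3 = 729.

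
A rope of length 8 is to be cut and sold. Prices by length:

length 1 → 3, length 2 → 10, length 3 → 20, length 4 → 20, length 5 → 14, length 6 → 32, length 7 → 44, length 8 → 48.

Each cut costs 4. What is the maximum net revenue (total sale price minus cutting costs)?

Build r[k] bottom-up: r[k] = max over allowed piece i of (p[i] + r[k−i]) − 4 per cut.
r[1] = 3
r[2] = max(3+3-4, 10+0) = 10
r[3] = max(3+10-4, 10+3-4, 20+0) = 20
r[4] = max(3+20-4, 10+10-4, 20+3-4, 20+0) = 20
r[5] = max(3+20-4, 10+20-4, 20+10-4, 20+3-4, 14+0) = 26
r[6] = max(3+26-4, 10+20-4, 20+20-4, 20+10-4, 14+3-4, 32+0) = 36
r[7] = max(3+36-4, 10+26-4, 20+20-4, …, 32+3-4, 44+0) = 44
r[8] = max(3+44-4, 10+36-4, 20+26-4, …, 44+3-4, 48+0) = 48
Best is to make no cuts and sell whole for 48.

48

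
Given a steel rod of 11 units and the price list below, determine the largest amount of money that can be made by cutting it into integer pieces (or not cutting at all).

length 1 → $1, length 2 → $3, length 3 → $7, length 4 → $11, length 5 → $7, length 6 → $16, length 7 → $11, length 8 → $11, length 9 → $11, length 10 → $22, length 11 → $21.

29

Let r[k] be the best obtainable value from length k. For each k, try every first piece i and keep the best of price[i] + r[k−i].
r[1] = 1
r[2] = 3
r[3] = 7
r[4] = 11
r[5] = 12  (first piece 1, then r[4]=11)
r[6] = 16
r[7] = 18  (first piece 3, then r[4]=11)
r[8] = 22  (first piece 4, then r[4]=11)
r[9] = 23  (first piece 1, then r[8]=22)
r[10] = 27  (first piece 4, then r[6]=16)
r[11] = 29  (first piece 3, then r[8]=22)
One optimal cutting: 4 + 4 + 3 → $11 + $11 + $7 = $29.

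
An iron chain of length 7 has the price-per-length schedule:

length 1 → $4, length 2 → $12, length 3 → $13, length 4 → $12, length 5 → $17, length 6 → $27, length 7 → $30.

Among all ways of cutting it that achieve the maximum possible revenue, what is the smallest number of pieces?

Consider every possible first cut. r[k] is the best of p[i]+r[k−i] over all sellable i≤k.
r[1] = 4
r[2] = 12
r[3] = 16  (first piece 1, then r[2]=12)
r[4] = 24  (first piece 2, then r[2]=12)
r[5] = 28  (first piece 1, then r[4]=24)
r[6] = 36  (first piece 2, then r[4]=24)
r[7] = 40  (first piece 1, then r[6]=36)
Maximum revenue is $40.
Now minimize piece count subject to staying optimal: for each k, pieces[k] = 1 + min over i with p[i]+r[k−i]=r[k] of pieces[k−i].
pieces[4] = 2
pieces[5] = 3
pieces[6] = 3
pieces[7] = 4

4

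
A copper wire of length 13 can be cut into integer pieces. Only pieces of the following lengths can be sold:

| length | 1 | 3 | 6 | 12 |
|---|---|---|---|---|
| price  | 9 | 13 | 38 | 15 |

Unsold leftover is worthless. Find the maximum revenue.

117

Build r[k] bottom-up: r[k] = max over allowed piece i of (p[i] + r[k−i]).
r[1] = 9
r[2] = 18  (first piece 1, then r[1]=9)
r[3] = max(9+18, 13+0) = 27
r[4] = max(9+27, 13+9) = 36
r[5] = max(9+36, 13+18) = 45
r[6] = max(9+45, 13+27, 38+0) = 54
r[7] = max(9+54, 13+36, 38+9) = 63
r[8] = max(9+63, 13+45, 38+18) = 72
r[9] = max(9+72, 13+54, 38+27) = 81
r[10] = max(9+81, 13+63, 38+36) = 90
r[11] = max(9+90, 13+72, 38+45) = 99
r[12] = max(9+99, 13+81, 38+54, 15+0) = 108
r[13] = max(9+108, 13+90, 38+63, 15+9) = 117
One optimal cutting: 1 + 1 + 1 + 1 + 1 + 1 + 1 + 1 + 1 + 1 + 1 + 1 + 1 → €117.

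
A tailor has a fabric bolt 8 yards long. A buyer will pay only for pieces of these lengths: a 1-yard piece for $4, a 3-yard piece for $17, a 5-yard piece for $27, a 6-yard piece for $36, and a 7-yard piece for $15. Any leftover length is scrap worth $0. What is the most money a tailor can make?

44

Build f[k] bottom-up: f[k] = max over allowed piece i of (p[i] + f[k−i]).
f[1] = 4
f[2] = 8  (first piece 1, then f[1]=4)
f[3] = max(4+8, 17+0) = 17
f[4] = max(4+17, 17+4) = 21
f[5] = max(4+21, 17+8, 27+0) = 27
f[6] = max(4+27, 17+17, 27+4, 36+0) = 36
f[7] = max(4+36, 17+21, 27+8, 36+4, 15+0) = 40
f[8] = max(4+40, 17+27, 27+17, 36+8, 15+4) = 44
One optimal cutting: 6 + 1 + 1 → $44.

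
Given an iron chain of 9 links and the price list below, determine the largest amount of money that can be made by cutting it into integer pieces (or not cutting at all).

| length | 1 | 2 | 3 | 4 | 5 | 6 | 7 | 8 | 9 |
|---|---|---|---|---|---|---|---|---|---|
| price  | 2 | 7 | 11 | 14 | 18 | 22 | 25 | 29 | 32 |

Let best[k] be the best obtainable value from length k. For each k, try every first piece i and keep the best of price[i] + best[k−i].
best[1] = 2
best[2] = max(2+2, 7+0) = 7
best[3] = max(2+7, 7+2, 11+0) = 11
best[4] = max(2+11, 7+7, 11+2, 14+0) = 14
best[5] = max(2+14, 7+11, 11+7, 14+2, 18+0) = 18
best[6] = max(2+18, 7+14, 11+11, 14+7, 18+2, 22+0) = 22
best[7] = max(2+22, 7+18, 11+14, …, 22+2, 25+0) = 25
best[8] = max(2+25, 7+22, 11+18, …, 25+2, 29+0) = 29
best[9] = max(2+29, 7+25, 11+22, …, 29+2, 32+0) = 33
One optimal cutting: 3 + 3 + 3 → $11 + $11 + $11 = $33.

33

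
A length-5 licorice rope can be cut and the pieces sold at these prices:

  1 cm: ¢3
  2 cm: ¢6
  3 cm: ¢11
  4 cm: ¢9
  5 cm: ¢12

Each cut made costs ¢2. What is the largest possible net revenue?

Let r[k] be the best obtainable value from length k. For each k, try every first piece i and keep the best of price[i] + r[k−i] minus the 2 cut fee when i<k.
r[1] = 3
r[2] = max(3+3-2, 6+0) = 6
r[3] = max(3+6-2, 6+3-2, 11+0) = 11
r[4] = max(3+11-2, 6+6-2, 11+3-2, 9+0) = 12
r[5] = max(3+12-2, 6+11-2, 11+6-2, 9+3-2, 12+0) = 15
One optimal plan: pieces 3 + 2 (1 cut) → ¢17 − ¢2 = ¢15.

15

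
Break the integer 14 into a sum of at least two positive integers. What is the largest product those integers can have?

162

Let g[k] be the best product for length k (with at least one cut). For each first piece i, the rest contributes max(k−i, g[k−i]).
g[2] = 1×max(1,0) = 1×1 = 1
g[3] = 1×max(2,1) = 1×2 = 2
g[4] = 2×max(2,1) = 2×2 = 4
g[5] = 2×max(3,2) = 2×3 = 6
g[6] = 3×max(3,2) = 3×3 = 9
g[7] = 2×max(5,6) = 2×6 = 12
g[8] = 2×max(6,9) = 2×9 = 18
g[9] = 3×max(6,9) = 3×9 = 27
g[10] = 2×max(8,18) = 2×18 = 36
g[11] = 2×max(9,27) = 2×27 = 54
g[12] = 3×max(9,27) = 3×27 = 81
g[13] = 2×max(11,54) = 2×54 = 108
g[14] = 2×max(12,81) = 2×81 = 162
One optimal split: 3 + 3 + 3 + 3 + 2; product 3×3×3×3×2 = 162.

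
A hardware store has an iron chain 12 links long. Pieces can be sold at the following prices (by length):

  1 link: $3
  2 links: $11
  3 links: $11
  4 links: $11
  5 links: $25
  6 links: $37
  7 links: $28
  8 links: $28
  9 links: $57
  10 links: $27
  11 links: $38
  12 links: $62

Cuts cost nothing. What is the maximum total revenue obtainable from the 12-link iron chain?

74

Build best[k] bottom-up: best[k] = max over allowed piece i of (p[i] + best[k−i]).
best[1] = 3
best[2] = max(3+3, 11+0) = 11
best[3] = max(3+11, 11+3, 11+0) = 14
best[4] = max(3+14, 11+11, 11+3, 11+0) = 22
best[5] = max(3+22, 11+14, 11+11, 11+3, 25+0) = 25
best[6] = max(3+25, 11+22, 11+14, 11+11, 25+3, 37+0) = 37
best[7] = max(3+37, 11+25, 11+22, …, 37+3, 28+0) = 40
best[8] = max(3+40, 11+37, 11+25, …, 28+3, 28+0) = 48
best[9] = max(3+48, 11+40, 11+37, …, 28+3, 57+0) = 57
best[10] = max(3+57, 11+48, 11+40, …, 57+3, 27+0) = 60
best[11] = max(3+60, 11+57, 11+48, …, 27+3, 38+0) = 68
best[12] = max(3+68, 11+60, 11+57, …, 38+3, 62+0) = 74
One optimal cutting: 6 + 6 → $37 + $37 = $74.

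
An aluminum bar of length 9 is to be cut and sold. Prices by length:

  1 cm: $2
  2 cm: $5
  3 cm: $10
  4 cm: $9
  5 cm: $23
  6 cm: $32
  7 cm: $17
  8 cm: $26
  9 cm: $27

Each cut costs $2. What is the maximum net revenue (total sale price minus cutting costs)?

40

Let r[k] be the best obtainable value from length k. For each k, try every first piece i and keep the best of price[i] + r[k−i] minus the 2 cut fee when i<k.
r[1] = 2
r[2] = 5
r[3] = 10
r[4] = 10  (first piece 1, then r[3]=10)
r[5] = 23
r[6] = 32
r[7] = 32  (first piece 1, then r[6]=32)
r[8] = 35  (first piece 2, then r[6]=32)
r[9] = 40  (first piece 3, then r[6]=32)
One optimal plan: pieces 6 + 3 (1 cut) → $42 − $2 = $40.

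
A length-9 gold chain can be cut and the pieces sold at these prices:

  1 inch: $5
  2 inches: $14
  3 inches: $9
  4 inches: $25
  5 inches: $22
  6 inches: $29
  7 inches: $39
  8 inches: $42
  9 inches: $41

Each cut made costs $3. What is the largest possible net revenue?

Build r[k] bottom-up: r[k] = max over allowed piece i of (p[i] + r[k−i]) − 3 per cut.
r[1] = 5
r[2] = max(5+5-3, 14+0) = 14
r[3] = max(5+14-3, 14+5-3, 9+0) = 16
r[4] = max(5+16-3, 14+14-3, 9+5-3, 25+0) = 25
r[5] = max(5+25-3, 14+16-3, 9+14-3, 25+5-3, 22+0) = 27
r[6] = max(5+27-3, 14+25-3, 9+16-3, 25+14-3, 22+5-3, 29+0) = 36
r[7] = max(5+36-3, 14+27-3, 9+25-3, …, 29+5-3, 39+0) = 39
r[8] = max(5+39-3, 14+36-3, 9+27-3, …, 39+5-3, 42+0) = 47
r[9] = max(5+47-3, 14+39-3, 9+36-3, …, 42+5-3, 41+0) = 50
One optimal plan: pieces 7 + 2 (1 cut) → $53 − $3 = $50.

50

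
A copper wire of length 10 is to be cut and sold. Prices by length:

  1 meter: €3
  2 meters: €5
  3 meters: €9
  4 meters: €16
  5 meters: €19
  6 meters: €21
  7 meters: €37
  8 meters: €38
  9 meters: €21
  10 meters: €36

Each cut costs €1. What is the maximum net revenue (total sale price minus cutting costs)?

Build r[k] bottom-up: r[k] = max over allowed piece i of (p[i] + r[k−i]) − 1 per cut.
r[1] = 3
r[2] = 5  (first piece 1, then r[1]=3)
r[3] = 9
r[4] = 16
r[5] = 19
r[6] = 21  (first piece 1, then r[5]=19)
r[7] = 37
r[8] = 39  (first piece 1, then r[7]=37)
r[9] = 41  (first piece 1, then r[8]=39)
r[10] = 45  (first piece 3, then r[7]=37)
One optimal plan: pieces 7 + 3 (1 cut) → €46 − €1 = €45.

45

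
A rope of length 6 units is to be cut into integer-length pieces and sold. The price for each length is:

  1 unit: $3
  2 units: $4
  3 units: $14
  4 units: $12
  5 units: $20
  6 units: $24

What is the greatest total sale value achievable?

Build R[k] bottom-up: R[k] = max over allowed piece i of (p[i] + R[k−i]).
R[1] = 3
R[2] = max(3+3, 4+0) = 6
R[3] = max(3+6, 4+3, 14+0) = 14
R[4] = max(3+14, 4+6, 14+3, 12+0) = 17
R[5] = max(3+17, 4+14, 14+6, 12+3, 20+0) = 20
R[6] = max(3+20, 4+17, 14+14, 12+6, 20+3, 24+0) = 28
One optimal cutting: 3 + 3 → $14 + $14 = $28.

28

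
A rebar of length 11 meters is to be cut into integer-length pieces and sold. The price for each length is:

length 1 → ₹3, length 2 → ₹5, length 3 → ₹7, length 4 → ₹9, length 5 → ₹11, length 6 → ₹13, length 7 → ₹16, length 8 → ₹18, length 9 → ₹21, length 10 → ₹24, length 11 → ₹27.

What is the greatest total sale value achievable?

Build R[k] bottom-up: R[k] = max over allowed piece i of (p[i] + R[k−i]).
R[1] = 3
R[2] = 6  (first piece 1, then R[1]=3)
R[3] = 9  (first piece 1, then R[2]=6)
R[4] = 12  (first piece 1, then R[3]=9)
R[5] = 15  (first piece 1, then R[4]=12)
R[6] = 18  (first piece 1, then R[5]=15)
R[7] = 21  (first piece 1, then R[6]=18)
R[8] = 24  (first piece 1, then R[7]=21)
R[9] = 27  (first piece 1, then R[8]=24)
R[10] = 30  (first piece 1, then R[9]=27)
R[11] = 33  (first piece 1, then R[10]=30)
One optimal cutting: 1 + 1 + 1 + 1 + 1 + 1 + 1 + 1 + 1 + 1 + 1 → ₹3 + ₹3 + ₹3 + ₹3 + ₹3 + ₹3 + ₹3 + ₹3 + ₹3 + ₹3 + ₹3 = ₹33.

33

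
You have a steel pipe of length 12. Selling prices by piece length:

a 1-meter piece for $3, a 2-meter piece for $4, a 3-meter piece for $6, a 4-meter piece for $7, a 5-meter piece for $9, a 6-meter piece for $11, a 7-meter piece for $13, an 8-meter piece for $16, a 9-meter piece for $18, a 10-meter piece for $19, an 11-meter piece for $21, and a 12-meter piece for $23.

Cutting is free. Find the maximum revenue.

36

Consider every possible first cut. r[k] is the best of p[i]+r[k−i] over all sellable i≤k.
r[1] = 3
r[2] = max(3+3, 4+0) = 6
r[3] = max(3+6, 4+3, 6+0) = 9
r[4] = max(3+9, 4+6, 6+3, 7+0) = 12
r[5] = max(3+12, 4+9, 6+6, 7+3, 9+0) = 15
r[6] = max(3+15, 4+12, 6+9, 7+6, 9+3, 11+0) = 18
r[7] = max(3+18, 4+15, 6+12, …, 11+3, 13+0) = 21
r[8] = max(3+21, 4+18, 6+15, …, 13+3, 16+0) = 24
r[9] = max(3+24, 4+21, 6+18, …, 16+3, 18+0) = 27
r[10] = max(3+27, 4+24, 6+21, …, 18+3, 19+0) = 30
r[11] = max(3+30, 4+27, 6+24, …, 19+3, 21+0) = 33
r[12] = max(3+33, 4+30, 6+27, …, 21+3, 23+0) = 36
One optimal cutting: 1 + 1 + 1 + 1 + 1 + 1 + 1 + 1 + 1 + 1 + 1 + 1 → $3 + $3 + $3 + $3 + $3 + $3 + $3 + $3 + $3 + $3 + $3 + $3 = $36.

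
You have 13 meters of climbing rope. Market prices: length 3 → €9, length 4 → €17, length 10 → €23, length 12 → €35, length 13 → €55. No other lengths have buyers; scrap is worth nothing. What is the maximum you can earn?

55

Let f[k] be the best obtainable value from length k. For each k, try every first piece i and keep the best of price[i] + f[k−i].
f[1] = 0
f[2] = 0
f[3] = 9
f[4] = 17
f[5] = 17
f[6] = 18  (first piece 3, then f[3]=9)
f[7] = 26  (first piece 3, then f[4]=17)
f[8] = 34  (first piece 4, then f[4]=17)
f[9] = 34
f[10] = 35  (first piece 3, then f[7]=26)
f[11] = 43  (first piece 3, then f[8]=34)
f[12] = 51  (first piece 4, then f[8]=34)
f[13] = 55
One optimal cutting: 13 → €55.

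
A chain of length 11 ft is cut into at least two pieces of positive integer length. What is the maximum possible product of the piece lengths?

Let g[k] be the best product for length k (with at least one cut). For each first piece i, the rest contributes max(k−i, g[k−i]).
Small cases: g[2]=1, g[3]=2, g[4]=4, g[5]=6.
g[6] = 3·max(3,2) = 3·3 = 9
g[7] = 2·max(5,6) = 2·6 = 12
g[8] = 2·max(6,9) = 2·9 = 18
g[9] = 3·max(6,9) = 3·9 = 27
g[10] = 2·max(8,18) = 2·18 = 36
g[11] = 2·max(9,27) = 2·27 = 54
One optimal split: 3 + 3 + 3 + 2; product 3·3·3·2 = 54.

54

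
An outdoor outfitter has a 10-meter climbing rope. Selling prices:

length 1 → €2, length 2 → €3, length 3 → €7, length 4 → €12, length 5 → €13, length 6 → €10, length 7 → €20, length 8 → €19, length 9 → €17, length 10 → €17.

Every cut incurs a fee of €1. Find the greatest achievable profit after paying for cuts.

Let net[k] be the best obtainable value from length k. For each k, try every first piece i and keep the best of price[i] + net[k−i] minus the 1 cut fee when i<k.
net[1] = 2
net[2] = 3  (first piece 1, then net[1]=2)
net[3] = 7
net[4] = 12
net[5] = 13  (first piece 1, then net[4]=12)
net[6] = 14  (first piece 1, then net[5]=13)
net[7] = 20
net[8] = 23  (first piece 4, then net[4]=12)
net[9] = 24  (first piece 1, then net[8]=23)
net[10] = 26  (first piece 3, then net[7]=20)
One optimal plan: pieces 7 + 3 (1 cut) → €27 − €1 = €26.

26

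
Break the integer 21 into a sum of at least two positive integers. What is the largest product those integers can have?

Define f[k] = max over 1≤i<k of i · max(k−i, f[k−i]); the inner max lets the remainder stay uncut if that's better.
Small cases: f[2]=1, f[3]=2, f[4]=4, f[5]=6, f[6]=9, f[7]=12, f[8]=18, f[9]=27, f[10]=36, f[11]=54, f[12]=81, f[13]=108.
f[14] = 2·max(12,81) = 2·81 = 162
f[15] = 3·max(12,81) = 3·81 = 243
f[16] = 2·max(14,162) = 2·162 = 324
f[17] = 2·max(15,243) = 2·243 = 486
f[18] = 3·max(15,243) = 3·243 = 729
f[19] = 2·max(17,486) = 2·486 = 972
f[20] = 2·max(18,729) = 2·729 = 1458
f[21] = 3·max(18,729) = 3·729 = 2187
One optimal split: 3 + 3 + 3 + 3 + 3 + 3 + 3; product 3·3·3·3·3·3·3 = 2187.

2187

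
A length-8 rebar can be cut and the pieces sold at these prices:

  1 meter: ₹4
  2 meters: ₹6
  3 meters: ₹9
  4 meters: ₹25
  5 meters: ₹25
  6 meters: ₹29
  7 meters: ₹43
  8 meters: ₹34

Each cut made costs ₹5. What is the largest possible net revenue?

Consider every possible first cut. r[k] is the best of p[i]+r[k−i] over all sellable i≤k, charging 5 whenever i<k.
r[1] = 4
r[2] = max(4+4-5, 6+0) = 6
r[3] = max(4+6-5, 6+4-5, 9+0) = 9
r[4] = max(4+9-5, 6+6-5, 9+4-5, 25+0) = 25
r[5] = max(4+25-5, 6+9-5, 9+6-5, 25+4-5, 25+0) = 25
r[6] = max(4+25-5, 6+25-5, 9+9-5, 25+6-5, 25+4-5, 29+0) = 29
r[7] = max(4+29-5, 6+25-5, 9+25-5, …, 29+4-5, 43+0) = 43
r[8] = max(4+43-5, 6+29-5, 9+25-5, …, 43+4-5, 34+0) = 45
One optimal plan: pieces 4 + 4 (1 cut) → ₹50 − ₹5 = ₹45.

45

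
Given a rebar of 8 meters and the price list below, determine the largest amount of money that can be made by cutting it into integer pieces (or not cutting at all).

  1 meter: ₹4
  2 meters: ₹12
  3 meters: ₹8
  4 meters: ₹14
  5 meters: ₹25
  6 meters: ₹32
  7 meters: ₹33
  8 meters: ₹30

Let r[k] be the best obtainable value from length k. For each k, try every first piece i and keep the best of price[i] + r[k−i].
r[1] = 4
r[2] = max(4+4, 12+0) = 12
r[3] = max(4+12, 12+4, 8+0) = 16
r[4] = max(4+16, 12+12, 8+4, 14+0) = 24
r[5] = max(4+24, 12+16, 8+12, 14+4, 25+0) = 28
r[6] = max(4+28, 12+24, 8+16, 14+12, 25+4, 32+0) = 36
r[7] = max(4+36, 12+28, 8+24, …, 32+4, 33+0) = 40
r[8] = max(4+40, 12+36, 8+28, …, 33+4, 30+0) = 48
One optimal cutting: 2 + 2 + 2 + 2 → ₹12 + ₹12 + ₹12 + ₹12 = ₹48.

48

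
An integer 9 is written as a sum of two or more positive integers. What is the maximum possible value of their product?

27

Define P[k] = max over 1≤i<k of i · max(k−i, P[k−i]); the inner max lets the remainder stay uncut if that's better.
Small cases: P[2]=1, P[3]=2.
P[4] = 2·max(2,1) = 2·2 = 4
P[5] = 2·max(3,2) = 2·3 = 6
P[6] = 3·max(3,2) = 3·3 = 9
P[7] = 2·max(5,6) = 2·6 = 12
P[8] = 2·max(6,9) = 2·9 = 18
P[9] = 3·max(6,9) = 3·9 = 27
One optimal split: 3 + 3 + 3; product 3·3·3 = 27.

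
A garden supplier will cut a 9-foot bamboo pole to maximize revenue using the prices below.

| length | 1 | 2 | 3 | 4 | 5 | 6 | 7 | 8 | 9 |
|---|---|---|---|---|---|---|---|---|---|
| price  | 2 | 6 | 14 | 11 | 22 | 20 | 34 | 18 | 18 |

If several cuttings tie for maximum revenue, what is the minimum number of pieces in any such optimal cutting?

Let r[k] be the best obtainable value from length k. For each k, try every first piece i and keep the best of price[i] + r[k−i].
r[1] = 2
r[2] = max(2+2, 6+0) = 6
r[3] = max(2+6, 6+2, 14+0) = 14
r[4] = max(2+14, 6+6, 14+2, 11+0) = 16
r[5] = max(2+16, 6+14, 14+6, 11+2, 22+0) = 22
r[6] = max(2+22, 6+16, 14+14, 11+6, 22+2, 20+0) = 28
r[7] = max(2+28, 6+22, 14+16, …, 20+2, 34+0) = 34
r[8] = max(2+34, 6+28, 14+22, …, 34+2, 18+0) = 36
r[9] = max(2+36, 6+34, 14+28, …, 18+2, 18+0) = 42
Maximum revenue is $42.
Now minimize piece count subject to staying optimal: for each k, pieces[k] = 1 + min over i with p[i]+r[k−i]=r[k] of pieces[k−i].
pieces[6] = 2
pieces[7] = 1
pieces[8] = 2
pieces[9] = 3

3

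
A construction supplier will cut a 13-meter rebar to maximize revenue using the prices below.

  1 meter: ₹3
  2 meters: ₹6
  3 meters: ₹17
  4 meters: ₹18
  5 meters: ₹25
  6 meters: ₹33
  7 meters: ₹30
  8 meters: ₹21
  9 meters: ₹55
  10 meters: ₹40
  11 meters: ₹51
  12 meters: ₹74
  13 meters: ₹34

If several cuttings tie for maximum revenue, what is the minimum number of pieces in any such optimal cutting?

Consider every possible first cut. r[k] is the best of p[i]+r[k−i] over all sellable i≤k.
r[1] = 3
r[2] = 6  (first piece 1, then r[1]=3)
r[3] = 17
r[4] = 20  (first piece 1, then r[3]=17)
r[5] = 25
r[6] = 34  (first piece 3, then r[3]=17)
r[7] = 37  (first piece 1, then r[6]=34)
r[8] = 42  (first piece 3, then r[5]=25)
r[9] = 55
r[10] = 58  (first piece 1, then r[9]=55)
r[11] = 61  (first piece 1, then r[10]=58)
r[12] = 74
r[13] = 77  (first piece 1, then r[12]=74)
Maximum revenue is ₹77.
Now minimize piece count subject to staying optimal: for each k, pieces[k] = 1 + min over i with p[i]+r[k−i]=r[k] of pieces[k−i].
pieces[10] = 2
pieces[11] = 2
pieces[12] = 1
pieces[13] = 2

2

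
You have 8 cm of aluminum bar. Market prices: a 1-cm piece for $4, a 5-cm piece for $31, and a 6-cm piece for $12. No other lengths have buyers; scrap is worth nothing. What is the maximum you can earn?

Consider every possible first cut. best[k] is the best of p[i]+best[k−i] over all sellable i≤k.
best[1] = 4
best[2] = 8  (first piece 1, then best[1]=4)
best[3] = 12  (first piece 1, then best[2]=8)
best[4] = 16  (first piece 1, then best[3]=12)
best[5] = 31
best[6] = 35  (first piece 1, then best[5]=31)
best[7] = 39  (first piece 1, then best[6]=35)
best[8] = 43  (first piece 1, then best[7]=39)
One optimal cutting: 5 + 1 + 1 + 1 → $43.

43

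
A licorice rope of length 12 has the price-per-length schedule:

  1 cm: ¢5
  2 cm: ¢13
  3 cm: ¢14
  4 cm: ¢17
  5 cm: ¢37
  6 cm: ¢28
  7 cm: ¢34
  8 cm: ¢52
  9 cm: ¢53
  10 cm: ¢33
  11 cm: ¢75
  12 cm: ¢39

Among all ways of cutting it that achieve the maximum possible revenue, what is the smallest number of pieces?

3

Let r[k] be the best obtainable value from length k. For each k, try every first piece i and keep the best of price[i] + r[k−i].
r[1] = 5
r[2] = 13
r[3] = 18  (first piece 1, then r[2]=13)
r[4] = 26  (first piece 2, then r[2]=13)
r[5] = 37
r[6] = 42  (first piece 1, then r[5]=37)
r[7] = 50  (first piece 2, then r[5]=37)
r[8] = 55  (first piece 1, then r[7]=50)
r[9] = 63  (first piece 2, then r[7]=50)
r[10] = 74  (first piece 5, then r[5]=37)
r[11] = 79  (first piece 1, then r[10]=74)
r[12] = 87  (first piece 2, then r[10]=74)
Maximum revenue is ¢87.
Now minimize piece count subject to staying optimal: for each k, pieces[k] = 1 + min over i with p[i]+r[k−i]=r[k] of pieces[k−i].
pieces[9] = 3
pieces[10] = 2
pieces[11] = 3
pieces[12] = 3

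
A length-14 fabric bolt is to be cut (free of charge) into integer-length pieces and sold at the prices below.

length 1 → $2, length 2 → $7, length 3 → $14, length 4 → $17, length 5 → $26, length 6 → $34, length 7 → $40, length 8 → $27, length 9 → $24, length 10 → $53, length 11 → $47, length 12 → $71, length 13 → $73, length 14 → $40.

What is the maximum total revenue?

80

Let v[k] be the best obtainable value from length k. For each k, try every first piece i and keep the best of price[i] + v[k−i].
v[1] = 2
v[2] = 7
v[3] = 14
v[4] = 17
v[5] = 26
v[6] = 34
v[7] = 40
v[8] = 42  (first piece 1, then v[7]=40)
v[9] = 48  (first piece 3, then v[6]=34)
v[10] = 54  (first piece 3, then v[7]=40)
v[11] = 60  (first piece 5, then v[6]=34)
v[12] = 71
v[13] = 74  (first piece 6, then v[7]=40)
v[14] = 80  (first piece 7, then v[7]=40)
One optimal cutting: 7 + 7 → $40 + $40 = $80.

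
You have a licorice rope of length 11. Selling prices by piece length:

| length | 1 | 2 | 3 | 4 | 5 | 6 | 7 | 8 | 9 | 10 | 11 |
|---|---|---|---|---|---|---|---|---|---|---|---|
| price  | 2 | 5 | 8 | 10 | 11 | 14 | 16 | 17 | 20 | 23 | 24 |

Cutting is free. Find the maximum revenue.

Build R[k] bottom-up: R[k] = max over allowed piece i of (p[i] + R[k−i]).
R[1] = 2
R[2] = 5
R[3] = 8
R[4] = 10  (first piece 1, then R[3]=8)
R[5] = 13  (first piece 2, then R[3]=8)
R[6] = 16  (first piece 3, then R[3]=8)
R[7] = 18  (first piece 1, then R[6]=16)
R[8] = 21  (first piece 2, then R[6]=16)
R[9] = 24  (first piece 3, then R[6]=16)
R[10] = 26  (first piece 1, then R[9]=24)
R[11] = 29  (first piece 2, then R[9]=24)
One optimal cutting: 3 + 3 + 3 + 2 → ¢8 + ¢8 + ¢8 + ¢5 = ¢29.

29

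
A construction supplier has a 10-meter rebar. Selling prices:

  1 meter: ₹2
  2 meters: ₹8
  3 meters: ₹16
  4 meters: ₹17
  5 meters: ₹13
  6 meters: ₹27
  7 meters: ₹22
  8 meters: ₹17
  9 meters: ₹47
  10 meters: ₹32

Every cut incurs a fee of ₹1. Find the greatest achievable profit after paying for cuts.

Build v[k] bottom-up: v[k] = max over allowed piece i of (p[i] + v[k−i]) − 1 per cut.
v[1] = 2
v[2] = 8
v[3] = 16
v[4] = 17  (first piece 1, then v[3]=16)
v[5] = 23  (first piece 2, then v[3]=16)
v[6] = 31  (first piece 3, then v[3]=16)
v[7] = 32  (first piece 1, then v[6]=31)
v[8] = 38  (first piece 2, then v[6]=31)
v[9] = 47
v[10] = 48  (first piece 1, then v[9]=47)
One optimal plan: pieces 9 + 1 (1 cut) → ₹49 − ₹1 = ₹48.

48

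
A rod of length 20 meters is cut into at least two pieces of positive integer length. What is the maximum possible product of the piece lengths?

1458

Fill prod[k] for k=2..20: at each k try every first piece i and multiply by the better of (k−i) uncut or prod[k−i].
prod[2] = 1·max(1,0) = 1·1 = 1
prod[3] = 1·max(2,1) = 1·2 = 2
prod[4] = 2·max(2,1) = 2·2 = 4
prod[5] = 2·max(3,2) = 2·3 = 6
prod[6] = 3·max(3,2) = 3·3 = 9
prod[7] = 2·max(5,6) = 2·6 = 12
prod[8] = 2·max(6,9) = 2·9 = 18
prod[9] = 3·max(6,9) = 3·9 = 27
prod[10] = 2·max(8,18) = 2·18 = 36
prod[11] = 2·max(9,27) = 2·27 = 54
prod[12] = 3·max(9,27) = 3·27 = 81
prod[13] = 2·max(11,54) = 2·54 = 108
prod[14] = 2·max(12,81) = 2·81 = 162
prod[15] = 3·max(12,81) = 3·81 = 243
prod[16] = 2·max(14,162) = 2·162 = 324
prod[17] = 2·max(15,243) = 2·243 = 486
prod[18] = 3·max(15,243) = 3·243 = 729
prod[19] = 2·max(17,486) = 2·486 = 972
prod[20] = 2·max(18,729) = 2·729 = 1458
One optimal split: 3 + 3 + 3 + 3 + 3 + 3 + 2; product 3·3·3·3·3·3·2 = 1458.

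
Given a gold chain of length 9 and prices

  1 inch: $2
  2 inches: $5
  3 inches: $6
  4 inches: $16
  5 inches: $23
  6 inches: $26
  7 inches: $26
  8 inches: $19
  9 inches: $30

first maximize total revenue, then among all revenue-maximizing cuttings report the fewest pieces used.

2

Let r[k] be the best obtainable value from length k. For each k, try every first piece i and keep the best of price[i] + r[k−i].
r[1] = 2
r[2] = 5
r[3] = 7  (first piece 1, then r[2]=5)
r[4] = 16
r[5] = 23
r[6] = 26
r[7] = 28  (first piece 1, then r[6]=26)
r[8] = 32  (first piece 4, then r[4]=16)
r[9] = 39  (first piece 4, then r[5]=23)
Maximum revenue is $39.
Now minimize piece count subject to staying optimal: for each k, pieces[k] = 1 + min over i with p[i]+r[k−i]=r[k] of pieces[k−i].
pieces[6] = 1
pieces[7] = 2
pieces[8] = 2
pieces[9] = 2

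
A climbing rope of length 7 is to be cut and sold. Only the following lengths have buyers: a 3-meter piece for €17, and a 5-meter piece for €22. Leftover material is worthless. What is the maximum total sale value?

34

Consider every possible first cut. r[k] is the best of p[i]+r[k−i] over all sellable i≤k.
r[1] = 0
r[2] = 0
r[3] = 17
r[4] = 17
r[5] = max(17+0, 22+0) = 22
r[6] = max(17+17, 22+0) = 34
r[7] = max(17+17, 22+0) = 34
One optimal cutting: pieces 3 + 3 with 1 meter of scrap → €34.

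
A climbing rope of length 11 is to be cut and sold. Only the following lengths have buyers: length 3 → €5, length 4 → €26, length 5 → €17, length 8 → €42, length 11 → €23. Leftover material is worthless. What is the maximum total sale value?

57

Build r[k] bottom-up: r[k] = max over allowed piece i of (p[i] + r[k−i]).
r[1] = 0
r[2] = 0
r[3] = 5
r[4] = max(5+0, 26+0) = 26
r[5] = max(5+0, 26+0, 17+0) = 26
r[6] = max(5+5, 26+0, 17+0) = 26
r[7] = max(5+26, 26+5, 17+0) = 31
r[8] = max(5+26, 26+26, 17+5, 42+0) = 52
r[9] = max(5+26, 26+26, 17+26, 42+0) = 52
r[10] = max(5+31, 26+26, 17+26, 42+0) = 52
r[11] = max(5+52, 26+31, 17+26, 42+5, 23+0) = 57
One optimal cutting: 4 + 4 + 3 → €57.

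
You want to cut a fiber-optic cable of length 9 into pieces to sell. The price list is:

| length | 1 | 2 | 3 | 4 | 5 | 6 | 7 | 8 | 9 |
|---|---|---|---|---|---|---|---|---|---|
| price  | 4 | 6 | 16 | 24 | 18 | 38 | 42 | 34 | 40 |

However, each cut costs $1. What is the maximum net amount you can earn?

53

Build v[k] bottom-up: v[k] = max over allowed piece i of (p[i] + v[k−i]) − 1 per cut.
v[1] = 4
v[2] = max(4+4-1, 6+0) = 7
v[3] = max(4+7-1, 6+4-1, 16+0) = 16
v[4] = max(4+16-1, 6+7-1, 16+4-1, 24+0) = 24
v[5] = max(4+24-1, 6+16-1, 16+7-1, 24+4-1, 18+0) = 27
v[6] = max(4+27-1, 6+24-1, 16+16-1, 24+7-1, 18+4-1, 38+0) = 38
v[7] = max(4+38-1, 6+27-1, 16+24-1, …, 38+4-1, 42+0) = 42
v[8] = max(4+42-1, 6+38-1, 16+27-1, …, 42+4-1, 34+0) = 47
v[9] = max(4+47-1, 6+42-1, 16+38-1, …, 34+4-1, 40+0) = 53
One optimal plan: pieces 6 + 3 (1 cut) → $54 − $1 = $53.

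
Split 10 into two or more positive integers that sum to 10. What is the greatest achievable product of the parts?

36

Let prod[k] be the best product for length k (with at least one cut). For each first piece i, the rest contributes max(k−i, prod[k−i]).
prod[2] = 1*max(1,0) = 1*1 = 1
prod[3] = max(1*2, 2*1) = 2
prod[4] = max(1*3, 2*2, 3*1) = 4
prod[5] = max(1*4, 2*3, 3*2, 4*1) = 6
prod[6] = max(1*6, 2*4, 3*3, 4*2, 5*1) = 9
prod[7] = max(1*9, 2*6, 3*4, 4*3, 5*2, 6*1) = 12
prod[8] = max(1*12, 2*9, 3*6, …, 6*2, 7*1) = 18
prod[9] = max(1*18, 2*12, 3*9, …, 7*2, 8*1) = 27
prod[10] = max(1*27, 2*18, 3*12, …, 8*2, 9*1) = 36
One optimal split: 3 + 3 + 2 + 2; product 3*3*2*2 = 36.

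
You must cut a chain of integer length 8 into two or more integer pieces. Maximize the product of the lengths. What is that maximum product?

18

Let g[k] be the best product for length k (with at least one cut). For each first piece i, the rest contributes max(k−i, g[k−i]).
g[2] = 1*max(1,0) = 1*1 = 1
g[3] = 1*max(2,1) = 1*2 = 2
g[4] = 2*max(2,1) = 2*2 = 4
g[5] = 2*max(3,2) = 2*3 = 6
g[6] = 3*max(3,2) = 3*3 = 9
g[7] = 2*max(5,6) = 2*6 = 12
g[8] = 2*max(6,9) = 2*9 = 18
One optimal split: 3 + 3 + 2; product 3*3*2 = 18.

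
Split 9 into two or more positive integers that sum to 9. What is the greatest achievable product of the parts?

Define P[k] = max over 1≤i<k of i · max(k−i, P[k−i]); the inner max lets the remainder stay uncut if that's better.
Small cases: P[2]=1, P[3]=2.
P[4] = 2·max(2,1) = 2·2 = 4
P[5] = 2·max(3,2) = 2·3 = 6
P[6] = 3·max(3,2) = 3·3 = 9
P[7] = 2·max(5,6) = 2·6 = 12
P[8] = 2·max(6,9) = 2·9 = 18
P[9] = 3·max(6,9) = 3·9 = 27
One optimal split: 3 + 3 + 3; product 3·3·3 = 27.

27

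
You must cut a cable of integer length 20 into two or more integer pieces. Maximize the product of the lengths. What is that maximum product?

1458

Fill f[k] for k=2..20: at each k try every first piece i and multiply by the better of (k−i) uncut or f[k−i].
Small cases: f[2]=1, f[3]=2, f[4]=4, f[5]=6, f[6]=9, f[7]=12, f[8]=18, f[9]=27, f[10]=36, f[11]=54, f[12]=81.
f[13] = max(1×81, 2×54, 3×36, …, 11×2, 12×1) = 108
f[14] = max(1×108, 2×81, 3×54, …, 12×2, 13×1) = 162
f[15] = max(1×162, 2×108, 3×81, …, 13×2, 14×1) = 243
f[16] = max(1×243, 2×162, 3×108, …, 14×2, 15×1) = 324
f[17] = max(1×324, 2×243, 3×162, …, 15×2, 16×1) = 486
f[18] = max(1×486, 2×324, 3×243, …, 16×2, 17×1) = 729
f[19] = max(1×729, 2×486, 3×324, …, 17×2, 18×1) = 972
f[20] = max(1×972, 2×729, 3×486, …, 18×2, 19×1) = 1458
One optimal split: 3 + 3 + 3 + 3 + 3 + 3 + 2; product 3×3×3×3×3×3×2 = 1458.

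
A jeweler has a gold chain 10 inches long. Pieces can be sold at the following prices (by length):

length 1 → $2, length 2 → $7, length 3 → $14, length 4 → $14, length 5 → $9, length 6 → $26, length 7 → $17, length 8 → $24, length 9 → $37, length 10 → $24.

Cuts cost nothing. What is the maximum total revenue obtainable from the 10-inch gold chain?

Consider every possible first cut. r[k] is the best of p[i]+r[k−i] over all sellable i≤k.
r[1] = 2
r[2] = 7
r[3] = 14
r[4] = 16  (first piece 1, then r[3]=14)
r[5] = 21  (first piece 2, then r[3]=14)
r[6] = 28  (first piece 3, then r[3]=14)
r[7] = 30  (first piece 1, then r[6]=28)
r[8] = 35  (first piece 2, then r[6]=28)
r[9] = 42  (first piece 3, then r[6]=28)
r[10] = 44  (first piece 1, then r[9]=42)
One optimal cutting: 3 + 3 + 3 + 1 → $14 + $14 + $14 + $2 = $44.

44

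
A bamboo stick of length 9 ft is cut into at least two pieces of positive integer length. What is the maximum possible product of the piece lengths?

27

Fill P[k] for k=2..9: at each k try every first piece i and multiply by the better of (k−i) uncut or P[k−i].
P[2] = 1*max(1,0) = 1*1 = 1
P[3] = max(1*2, 2*1) = 2
P[4] = max(1*3, 2*2, 3*1) = 4
P[5] = max(1*4, 2*3, 3*2, 4*1) = 6
P[6] = max(1*6, 2*4, 3*3, 4*2, 5*1) = 9
P[7] = max(1*9, 2*6, 3*4, 4*3, 5*2, 6*1) = 12
P[8] = max(1*12, 2*9, 3*6, …, 6*2, 7*1) = 18
P[9] = max(1*18, 2*12, 3*9, …, 7*2, 8*1) = 27
One optimal split: 3 + 3 + 3; product 3*3*3 = 27.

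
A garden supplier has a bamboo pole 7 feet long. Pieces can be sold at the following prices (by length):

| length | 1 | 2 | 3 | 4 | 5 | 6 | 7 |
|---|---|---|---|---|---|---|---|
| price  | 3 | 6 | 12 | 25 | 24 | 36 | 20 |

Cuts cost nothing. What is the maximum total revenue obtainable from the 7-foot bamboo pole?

39

Let v[k] be the best obtainable value from length k. For each k, try every first piece i and keep the best of price[i] + v[k−i].
v[1] = 3
v[2] = max(3+3, 6+0) = 6
v[3] = max(3+6, 6+3, 12+0) = 12
v[4] = max(3+12, 6+6, 12+3, 25+0) = 25
v[5] = max(3+25, 6+12, 12+6, 25+3, 24+0) = 28
v[6] = max(3+28, 6+25, 12+12, 25+6, 24+3, 36+0) = 36
v[7] = max(3+36, 6+28, 12+25, …, 36+3, 20+0) = 39
One optimal cutting: 6 + 1 → $36 + $3 = $39.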